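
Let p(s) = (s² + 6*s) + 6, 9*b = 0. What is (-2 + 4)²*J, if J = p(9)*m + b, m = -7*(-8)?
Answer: 31584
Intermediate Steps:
b = 0 (b = (⅑)*0 = 0)
p(s) = 6 + s² + 6*s
m = 56
J = 7896 (J = (6 + 9² + 6*9)*56 + 0 = (6 + 81 + 54)*56 + 0 = 141*56 + 0 = 7896 + 0 = 7896)
(-2 + 4)²*J = (-2 + 4)²*7896 = 2²*7896 = 4*7896 = 31584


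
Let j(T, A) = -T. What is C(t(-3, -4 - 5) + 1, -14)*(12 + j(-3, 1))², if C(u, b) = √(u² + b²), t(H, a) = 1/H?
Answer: 150*√442 ≈ 3153.6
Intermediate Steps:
C(u, b) = √(b² + u²)
C(t(-3, -4 - 5) + 1, -14)*(12 + j(-3, 1))² = √((-14)² + (1/(-3) + 1)²)*(12 - 1*(-3))² = √(196 + (-⅓ + 1)²)*(12 + 3)² = √(196 + (⅔)²)*15² = √(196 + 4/9)*225 = √(1768/9)*225 = (2*√442/3)*225 = 150*√442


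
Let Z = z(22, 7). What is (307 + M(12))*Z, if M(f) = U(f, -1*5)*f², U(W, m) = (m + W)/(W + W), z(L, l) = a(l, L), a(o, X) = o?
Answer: 2443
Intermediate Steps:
z(L, l) = l
U(W, m) = (W + m)/(2*W) (U(W, m) = (W + m)/((2*W)) = (W + m)*(1/(2*W)) = (W + m)/(2*W))
Z = 7
M(f) = f*(-5 + f)/2 (M(f) = ((f - 1*5)/(2*f))*f² = ((f - 5)/(2*f))*f² = ((-5 + f)/(2*f))*f² = f*(-5 + f)/2)
(307 + M(12))*Z = (307 + (½)*12*(-5 + 12))*7 = (307 + (½)*12*7)*7 = (307 + 42)*7 = 349*7 = 2443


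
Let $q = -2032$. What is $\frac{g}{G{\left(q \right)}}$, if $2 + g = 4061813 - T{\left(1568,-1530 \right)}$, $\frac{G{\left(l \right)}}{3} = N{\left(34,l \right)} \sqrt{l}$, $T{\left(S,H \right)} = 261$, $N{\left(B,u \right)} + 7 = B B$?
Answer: $- \frac{676925 i \sqrt{127}}{291846} \approx - 26.139 i$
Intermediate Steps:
$N{\left(B,u \right)} = -7 + B^{2}$ ($N{\left(B,u \right)} = -7 + B B = -7 + B^{2}$)
$G{\left(l \right)} = 3447 \sqrt{l}$ ($G{\left(l \right)} = 3 \left(-7 + 34^{2}\right) \sqrt{l} = 3 \left(-7 + 1156\right) \sqrt{l} = 3 \cdot 1149 \sqrt{l} = 3447 \sqrt{l}$)
$g = 4061550$ ($g = -2 + \left(4061813 - 261\right) = -2 + 4061552 = 4061550$)
$\frac{g}{G{\left(q \right)}} = \frac{4061550}{3447 \sqrt{-2032}} = \frac{4061550}{3447 \cdot 4 i \sqrt{127}} = \frac{4061550}{13788 i \sqrt{127}} = 4061550 \left(- \frac{i \sqrt{127}}{1751076}\right) = - \frac{676925 i \sqrt{127}}{291846}$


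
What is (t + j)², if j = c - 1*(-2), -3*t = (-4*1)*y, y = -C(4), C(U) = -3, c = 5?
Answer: 121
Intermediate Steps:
y = 3 (y = -1*(-3) = 3)
t = 4 (t = -(-4*1)*3/3 = -(-4)*3/3 = -⅓*(-12) = 4)
j = 7 (j = 5 - 1*(-2) = 5 + 2 = 7)
(t + j)² = (4 + 7)² = 11² = 121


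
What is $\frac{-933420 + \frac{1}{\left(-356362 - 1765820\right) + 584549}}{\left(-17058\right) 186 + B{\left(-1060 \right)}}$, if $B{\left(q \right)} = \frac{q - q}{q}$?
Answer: $\frac{1435257394861}{4878583530804} \approx 0.2942$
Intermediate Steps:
$B{\left(q \right)} = 0$ ($B{\left(q \right)} = \frac{0}{q} = 0$)
$\frac{-933420 + \frac{1}{\left(-356362 - 1765820\right) + 584549}}{\left(-17058\right) 186 + B{\left(-1060 \right)}} = \frac{-933420 + \frac{1}{\left(-356362 - 1765820\right) + 584549}}{\left(-17058\right) 186 + 0} = \frac{-933420 + \frac{1}{\left(-356362 - 1765820\right) + 584549}}{-3172788 + 0} = \frac{-933420 + \frac{1}{-2122182 + 584549}}{-3172788} = \left(-933420 + \frac{1}{-1537633}\right) \left(- \frac{1}{3172788}\right) = \left(-933420 - \frac{1}{1537633}\right) \left(- \frac{1}{3172788}\right) = \left(- \frac{1435257394861}{1537633}\right) \left(- \frac{1}{3172788}\right) = \frac{1435257394861}{4878583530804}$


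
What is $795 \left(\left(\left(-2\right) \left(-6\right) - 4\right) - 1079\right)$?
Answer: $-851445$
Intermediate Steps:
$795 \left(\left(\left(-2\right) \left(-6\right) - 4\right) - 1079\right) = 795 \left(\left(12 - 4\right) - 1079\right) = 795 \left(8 - 1079\right) = 795 \left(-1071\right) = -851445$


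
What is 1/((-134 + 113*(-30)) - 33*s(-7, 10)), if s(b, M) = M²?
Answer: -1/6824 ≈ -0.00014654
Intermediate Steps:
1/((-134 + 113*(-30)) - 33*s(-7, 10)) = 1/((-134 + 113*(-30)) - 33*10²) = 1/((-134 - 3390) - 33*100) = 1/(-3524 - 3300) = 1/(-6824) = -1/6824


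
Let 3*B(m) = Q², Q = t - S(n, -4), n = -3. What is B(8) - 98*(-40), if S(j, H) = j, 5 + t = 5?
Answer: 3923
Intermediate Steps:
t = 0 (t = -5 + 5 = 0)
Q = 3 (Q = 0 - 1*(-3) = 0 + 3 = 3)
B(m) = 3 (B(m) = (⅓)*3² = (⅓)*9 = 3)
B(8) - 98*(-40) = 3 - 98*(-40) = 3 + 3920 = 3923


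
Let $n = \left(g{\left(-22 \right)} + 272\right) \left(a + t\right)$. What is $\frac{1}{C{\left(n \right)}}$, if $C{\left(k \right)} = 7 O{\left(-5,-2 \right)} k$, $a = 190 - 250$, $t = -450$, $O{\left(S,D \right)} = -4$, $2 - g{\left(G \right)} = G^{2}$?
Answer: $- \frac{1}{2998800} \approx -3.3347 \cdot 10^{-7}$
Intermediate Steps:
$g{\left(G \right)} = 2 - G^{2}$
$a = -60$ ($a = 190 - 250 = -60$)
$n = 107100$ ($n = \left(\left(2 - \left(-22\right)^{2}\right) + 272\right) \left(-60 - 450\right) = \left(\left(2 - 484\right) + 272\right) \left(-510\right) = \left(-482 + 272\right) \left(-510\right) = \left(-210\right) \left(-510\right) = 107100$)
$C{\left(k \right)} = - 28 k$ ($C{\left(k \right)} = 7 \left(-4\right) k = - 28 k$)
$\frac{1}{C{\left(n \right)}} = \frac{1}{\left(-28\right) 107100} = \frac{1}{-2998800} = - \frac{1}{2998800}$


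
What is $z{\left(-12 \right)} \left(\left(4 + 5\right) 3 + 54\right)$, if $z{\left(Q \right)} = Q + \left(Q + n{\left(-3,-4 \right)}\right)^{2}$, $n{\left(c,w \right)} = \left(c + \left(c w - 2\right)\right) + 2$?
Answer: $-243$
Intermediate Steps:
$n{\left(c,w \right)} = c + c w$ ($n{\left(c,w \right)} = \left(c + \left(-2 + c w\right)\right) + 2 = \left(-2 + c + c w\right) + 2 = c + c w$)
$z{\left(Q \right)} = Q + \left(9 + Q\right)^{2}$ ($z{\left(Q \right)} = Q + \left(Q - 3 \left(1 - 4\right)\right)^{2} = Q + \left(Q - -9\right)^{2} = Q + \left(Q + 9\right)^{2} = Q + \left(9 + Q\right)^{2}$)
$z{\left(-12 \right)} \left(\left(4 + 5\right) 3 + 54\right) = \left(-12 + \left(9 - 12\right)^{2}\right) \left(\left(4 + 5\right) 3 + 54\right) = \left(-12 + \left(-3\right)^{2}\right) \left(9 \cdot 3 + 54\right) = \left(-12 + 9\right) \left(27 + 54\right) = \left(-3\right) 81 = -243$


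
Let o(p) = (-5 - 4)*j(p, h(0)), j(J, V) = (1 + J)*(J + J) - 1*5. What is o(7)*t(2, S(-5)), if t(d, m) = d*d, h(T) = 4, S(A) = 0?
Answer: -3852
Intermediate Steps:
j(J, V) = -5 + 2*J*(1 + J) (j(J, V) = (1 + J)*(2*J) - 5 = 2*J*(1 + J) - 5 = -5 + 2*J*(1 + J))
t(d, m) = d**2
o(p) = 45 - 18*p - 18*p**2 (o(p) = (-5 - 4)*(-5 + 2*p + 2*p**2) = -9*(-5 + 2*p + 2*p**2) = 45 - 18*p - 18*p**2)
o(7)*t(2, S(-5)) = (45 - 18*7 - 18*7**2)*2**2 = (45 - 126 - 18*49)*4 = (45 - 126 - 882)*4 = -963*4 = -3852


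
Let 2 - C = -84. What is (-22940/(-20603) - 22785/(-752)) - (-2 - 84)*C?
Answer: 115076290811/15493456 ≈ 7427.4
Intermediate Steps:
C = 86 (C = 2 - 1*(-84) = 2 + 84 = 86)
(-22940/(-20603) - 22785/(-752)) - (-2 - 84)*C = (-22940/(-20603) - 22785/(-752)) - (-2 - 84)*86 = (-22940*(-1/20603) - 22785*(-1/752)) - (-86)*86 = (22940/20603 + 22785/752) - 1*(-7396) = 486690235/15493456 + 7396 = 115076290811/15493456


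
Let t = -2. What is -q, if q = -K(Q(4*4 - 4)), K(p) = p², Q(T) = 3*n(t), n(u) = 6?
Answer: 324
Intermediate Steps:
Q(T) = 18 (Q(T) = 3*6 = 18)
q = -324 (q = -1*18² = -1*324 = -324)
-q = -1*(-324) = 324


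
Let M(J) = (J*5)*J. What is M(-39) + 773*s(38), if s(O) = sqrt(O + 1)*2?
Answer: 7605 + 1546*sqrt(39) ≈ 17260.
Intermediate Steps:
M(J) = 5*J**2 (M(J) = (5*J)*J = 5*J**2)
s(O) = 2*sqrt(1 + O) (s(O) = sqrt(1 + O)*2 = 2*sqrt(1 + O))
M(-39) + 773*s(38) = 5*(-39)**2 + 773*(2*sqrt(1 + 38)) = 5*1521 + 773*(2*sqrt(39)) = 7605 + 1546*sqrt(39)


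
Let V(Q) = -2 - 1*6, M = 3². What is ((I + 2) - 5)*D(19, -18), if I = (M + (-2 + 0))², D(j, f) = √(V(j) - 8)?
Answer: 184*I ≈ 184.0*I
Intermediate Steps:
M = 9
V(Q) = -8 (V(Q) = -2 - 6 = -8)
D(j, f) = 4*I (D(j, f) = √(-8 - 8) = √(-16) = 4*I)
I = 49 (I = (9 + (-2 + 0))² = (9 - 2)² = 7² = 49)
((I + 2) - 5)*D(19, -18) = ((49 + 2) - 5)*(4*I) = (51 - 5)*(4*I) = 46*(4*I) = 184*I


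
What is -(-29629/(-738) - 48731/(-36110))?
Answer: -276466667/6662295 ≈ -41.497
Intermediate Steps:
-(-29629/(-738) - 48731/(-36110)) = -(-29629*(-1/738) - 48731*(-1/36110)) = -(29629/738 + 48731/36110) = -1*276466667/6662295 = -276466667/6662295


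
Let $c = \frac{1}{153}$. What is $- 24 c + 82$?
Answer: $\frac{4174}{51} \approx 81.843$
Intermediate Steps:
$c = \frac{1}{153} \approx 0.0065359$
$- 24 c + 82 = \left(-24\right) \frac{1}{153} + 82 = - \frac{8}{51} + 82 = \frac{4174}{51}$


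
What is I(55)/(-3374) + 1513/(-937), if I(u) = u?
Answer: -5156397/3161438 ≈ -1.6310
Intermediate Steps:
I(55)/(-3374) + 1513/(-937) = 55/(-3374) + 1513/(-937) = 55*(-1/3374) + 1513*(-1/937) = -55/3374 - 1513/937 = -5156397/3161438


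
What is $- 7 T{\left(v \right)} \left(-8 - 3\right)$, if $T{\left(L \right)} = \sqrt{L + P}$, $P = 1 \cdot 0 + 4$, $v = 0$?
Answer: $154$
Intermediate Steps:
$P = 4$ ($P = 0 + 4 = 4$)
$T{\left(L \right)} = \sqrt{4 + L}$ ($T{\left(L \right)} = \sqrt{L + 4} = \sqrt{4 + L}$)
$- 7 T{\left(v \right)} \left(-8 - 3\right) = - 7 \sqrt{4 + 0} \left(-8 - 3\right) = - 7 \sqrt{4} \left(-11\right) = \left(-7\right) 2 \left(-11\right) = \left(-14\right) \left(-11\right) = 154$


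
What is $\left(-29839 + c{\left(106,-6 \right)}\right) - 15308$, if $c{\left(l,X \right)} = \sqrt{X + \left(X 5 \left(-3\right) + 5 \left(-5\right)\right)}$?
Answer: $-45147 + \sqrt{59} \approx -45139.0$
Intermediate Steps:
$c{\left(l,X \right)} = \sqrt{-25 - 14 X}$ ($c{\left(l,X \right)} = \sqrt{X + \left(5 X \left(-3\right) - 25\right)} = \sqrt{X - \left(25 + 15 X\right)} = \sqrt{-25 - 14 X}$)
$\left(-29839 + c{\left(106,-6 \right)}\right) - 15308 = \left(-29839 + \sqrt{-25 - -84}\right) - 15308 = \left(-29839 + \sqrt{-25 + 84}\right) - 15308 = \left(-29839 + \sqrt{59}\right) - 15308 = -45147 + \sqrt{59}$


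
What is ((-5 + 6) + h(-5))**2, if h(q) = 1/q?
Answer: 16/25 ≈ 0.64000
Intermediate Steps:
((-5 + 6) + h(-5))**2 = ((-5 + 6) + 1/(-5))**2 = (1 - 1/5)**2 = (4/5)**2 = 16/25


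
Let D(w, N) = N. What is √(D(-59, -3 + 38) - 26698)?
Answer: I*√26663 ≈ 163.29*I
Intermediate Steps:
√(D(-59, -3 + 38) - 26698) = √((-3 + 38) - 26698) = √(35 - 26698) = √(-26663) = I*√26663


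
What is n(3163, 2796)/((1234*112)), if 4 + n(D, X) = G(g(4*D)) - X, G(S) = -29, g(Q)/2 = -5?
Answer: -2829/138208 ≈ -0.020469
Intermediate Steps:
g(Q) = -10 (g(Q) = 2*(-5) = -10)
n(D, X) = -33 - X (n(D, X) = -4 + (-29 - X) = -33 - X)
n(3163, 2796)/((1234*112)) = (-33 - 1*2796)/((1234*112)) = (-33 - 2796)/138208 = -2829*1/138208 = -2829/138208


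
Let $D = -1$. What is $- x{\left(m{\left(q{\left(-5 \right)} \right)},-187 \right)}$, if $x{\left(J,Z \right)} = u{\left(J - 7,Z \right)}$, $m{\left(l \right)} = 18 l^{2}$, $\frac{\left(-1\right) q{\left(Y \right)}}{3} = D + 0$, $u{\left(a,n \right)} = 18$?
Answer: $-18$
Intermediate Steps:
$q{\left(Y \right)} = 3$ ($q{\left(Y \right)} = - 3 \left(-1 + 0\right) = \left(-3\right) \left(-1\right) = 3$)
$x{\left(J,Z \right)} = 18$
$- x{\left(m{\left(q{\left(-5 \right)} \right)},-187 \right)} = \left(-1\right) 18 = -18$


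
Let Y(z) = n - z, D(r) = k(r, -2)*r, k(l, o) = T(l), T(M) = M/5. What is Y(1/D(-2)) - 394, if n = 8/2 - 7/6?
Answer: -4709/12 ≈ -392.42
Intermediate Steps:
T(M) = M/5 (T(M) = M*(⅕) = M/5)
k(l, o) = l/5
n = 17/6 (n = 8*(½) - 7*⅙ = 4 - 7/6 = 17/6 ≈ 2.8333)
D(r) = r²/5 (D(r) = (r/5)*r = r²/5)
Y(z) = 17/6 - z
Y(1/D(-2)) - 394 = (17/6 - 1/((⅕)*(-2)²)) - 394 = (17/6 - 1/((⅕)*4)) - 394 = (17/6 - 1/⅘) - 394 = (17/6 - 1*5/4) - 394 = (17/6 - 5/4) - 394 = 19/12 - 394 = -4709/12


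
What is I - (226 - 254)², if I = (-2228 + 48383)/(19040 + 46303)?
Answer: -17060919/21781 ≈ -783.29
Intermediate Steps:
I = 15385/21781 (I = 46155/65343 = 46155*(1/65343) = 15385/21781 ≈ 0.70635)
I - (226 - 254)² = 15385/21781 - (226 - 254)² = 15385/21781 - 1*(-28)² = 15385/21781 - 1*784 = 15385/21781 - 784 = -17060919/21781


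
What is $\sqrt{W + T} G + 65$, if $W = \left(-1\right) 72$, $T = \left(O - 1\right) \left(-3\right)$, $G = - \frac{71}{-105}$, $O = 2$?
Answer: $65 + \frac{71 i \sqrt{3}}{21} \approx 65.0 + 5.856 i$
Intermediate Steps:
$G = \frac{71}{105}$ ($G = \left(-71\right) \left(- \frac{1}{105}\right) = \frac{71}{105} \approx 0.67619$)
$T = -3$ ($T = \left(2 - 1\right) \left(-3\right) = 1 \left(-3\right) = -3$)
$W = -72$
$\sqrt{W + T} G + 65 = \sqrt{-72 - 3} \cdot \frac{71}{105} + 65 = \sqrt{-75} \cdot \frac{71}{105} + 65 = 5 i \sqrt{3} \cdot \frac{71}{105} + 65 = \frac{71 i \sqrt{3}}{21} + 65 = 65 + \frac{71 i \sqrt{3}}{21}$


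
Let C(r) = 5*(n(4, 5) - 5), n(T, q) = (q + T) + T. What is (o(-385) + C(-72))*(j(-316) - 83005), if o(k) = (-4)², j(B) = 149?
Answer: -4639936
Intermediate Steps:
n(T, q) = q + 2*T (n(T, q) = (T + q) + T = q + 2*T)
o(k) = 16
C(r) = 40 (C(r) = 5*((5 + 2*4) - 5) = 5*((5 + 8) - 5) = 5*(13 - 5) = 5*8 = 40)
(o(-385) + C(-72))*(j(-316) - 83005) = (16 + 40)*(149 - 83005) = 56*(-82856) = -4639936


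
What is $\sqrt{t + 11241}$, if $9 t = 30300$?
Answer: $\frac{\sqrt{131469}}{3} \approx 120.86$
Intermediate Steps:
$t = \frac{10100}{3}$ ($t = \frac{1}{9} \cdot 30300 = \frac{10100}{3} \approx 3366.7$)
$\sqrt{t + 11241} = \sqrt{\frac{10100}{3} + 11241} = \sqrt{\frac{43823}{3}} = \frac{\sqrt{131469}}{3}$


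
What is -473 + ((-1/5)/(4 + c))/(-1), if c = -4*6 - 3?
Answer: -54396/115 ≈ -473.01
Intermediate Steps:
c = -27 (c = -24 - 3 = -27)
-473 + ((-1/5)/(4 + c))/(-1) = -473 + ((-1/5)/(4 - 27))/(-1) = -473 + ((-1*⅕)/(-23))*(-1) = -473 - 1/23*(-⅕)*(-1) = -473 + (1/115)*(-1) = -473 - 1/115 = -54396/115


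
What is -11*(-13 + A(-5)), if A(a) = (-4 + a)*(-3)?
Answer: -154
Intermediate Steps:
A(a) = 12 - 3*a
-11*(-13 + A(-5)) = -11*(-13 + (12 - 3*(-5))) = -11*(-13 + (12 + 15)) = -11*(-13 + 27) = -11*14 = -154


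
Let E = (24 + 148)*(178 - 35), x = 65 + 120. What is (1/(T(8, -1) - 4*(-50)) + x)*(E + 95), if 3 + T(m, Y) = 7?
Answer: 931863031/204 ≈ 4.5680e+6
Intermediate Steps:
T(m, Y) = 4 (T(m, Y) = -3 + 7 = 4)
x = 185
E = 24596 (E = 172*143 = 24596)
(1/(T(8, -1) - 4*(-50)) + x)*(E + 95) = (1/(4 - 4*(-50)) + 185)*(24596 + 95) = (1/(4 - 1*(-200)) + 185)*24691 = (1/(4 + 200) + 185)*24691 = (1/204 + 185)*24691 = (37741/204)*24691 = 931863031/204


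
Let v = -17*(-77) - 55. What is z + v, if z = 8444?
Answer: 9698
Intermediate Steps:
v = 1254 (v = 1309 - 55 = 1254)
z + v = 8444 + 1254 = 9698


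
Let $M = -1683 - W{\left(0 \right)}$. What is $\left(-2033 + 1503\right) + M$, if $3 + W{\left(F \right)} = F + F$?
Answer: $-2210$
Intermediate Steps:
$W{\left(F \right)} = -3 + 2 F$ ($W{\left(F \right)} = -3 + \left(F + F\right) = -3 + 2 F$)
$M = -1680$ ($M = -1683 - \left(-3 + 2 \cdot 0\right) = -1683 - \left(-3 + 0\right) = -1683 - -3 = -1683 + 3 = -1680$)
$\left(-2033 + 1503\right) + M = \left(-2033 + 1503\right) - 1680 = -530 - 1680 = -2210$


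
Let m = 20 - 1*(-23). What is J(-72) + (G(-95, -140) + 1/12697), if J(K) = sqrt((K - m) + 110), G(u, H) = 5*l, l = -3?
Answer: -190454/12697 + I*sqrt(5) ≈ -15.0 + 2.2361*I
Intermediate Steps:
m = 43 (m = 20 + 23 = 43)
G(u, H) = -15 (G(u, H) = 5*(-3) = -15)
J(K) = sqrt(67 + K) (J(K) = sqrt((K - 1*43) + 110) = sqrt((K - 43) + 110) = sqrt((-43 + K) + 110) = sqrt(67 + K))
J(-72) + (G(-95, -140) + 1/12697) = sqrt(67 - 72) + (-15 + 1/12697) = sqrt(-5) + (-15 + 1/12697) = I*sqrt(5) - 190454/12697 = -190454/12697 + I*sqrt(5)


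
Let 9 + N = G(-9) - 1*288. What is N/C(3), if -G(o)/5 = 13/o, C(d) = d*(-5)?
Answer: 2608/135 ≈ 19.319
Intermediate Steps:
C(d) = -5*d
G(o) = -65/o
N = -2608/9 (N = -9 + (-65/(-9) - 1*288) = -9 + (-65*(-⅑) - 288) = -9 + (65/9 - 288) = -9 - 2527/9 = -2608/9 ≈ -289.78)
N/C(3) = -2608/(9*((-5*3))) = -2608/9/(-15) = -2608/9*(-1/15) = 2608/135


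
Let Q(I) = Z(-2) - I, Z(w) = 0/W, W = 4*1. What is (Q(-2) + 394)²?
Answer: 156816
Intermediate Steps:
W = 4
Z(w) = 0 (Z(w) = 0/4 = 0*(¼) = 0)
Q(I) = -I (Q(I) = 0 - I = -I)
(Q(-2) + 394)² = (-1*(-2) + 394)² = (2 + 394)² = 396² = 156816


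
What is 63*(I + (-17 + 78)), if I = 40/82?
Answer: 158823/41 ≈ 3873.7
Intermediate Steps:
I = 20/41 (I = 40*(1/82) = 20/41 ≈ 0.48780)
63*(I + (-17 + 78)) = 63*(20/41 + (-17 + 78)) = 63*(20/41 + 61) = 63*(2521/41) = 158823/41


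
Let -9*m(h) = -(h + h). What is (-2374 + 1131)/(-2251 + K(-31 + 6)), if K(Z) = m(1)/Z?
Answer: 279675/506477 ≈ 0.55220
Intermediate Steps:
m(h) = 2*h/9 (m(h) = -(-1)*(h + h)/9 = -(-1)*2*h/9 = -(-2)*h/9 = 2*h/9)
K(Z) = 2/(9*Z) (K(Z) = ((2/9)*1)/Z = 2/(9*Z))
(-2374 + 1131)/(-2251 + K(-31 + 6)) = (-2374 + 1131)/(-2251 + 2/(9*(-31 + 6))) = -1243/(-2251 + (2/9)/(-25)) = -1243/(-2251 + (2/9)*(-1/25)) = -1243/(-2251 - 2/225) = -1243/(-506477/225) = -1243*(-225/506477) = 279675/506477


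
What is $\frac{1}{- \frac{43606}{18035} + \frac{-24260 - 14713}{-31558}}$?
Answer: $- \frac{569148530}{673240093} \approx -0.84539$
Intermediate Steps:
$\frac{1}{- \frac{43606}{18035} + \frac{-24260 - 14713}{-31558}} = \frac{1}{\left(-43606\right) \frac{1}{18035} - - \frac{38973}{31558}} = \frac{1}{- \frac{43606}{18035} + \frac{38973}{31558}} = \frac{1}{- \frac{673240093}{569148530}} = - \frac{569148530}{673240093}$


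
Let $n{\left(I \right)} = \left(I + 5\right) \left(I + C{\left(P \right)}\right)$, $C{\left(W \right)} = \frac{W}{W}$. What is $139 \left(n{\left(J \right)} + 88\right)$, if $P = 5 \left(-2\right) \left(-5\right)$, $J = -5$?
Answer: $12232$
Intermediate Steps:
$P = 50$ ($P = \left(-10\right) \left(-5\right) = 50$)
$C{\left(W \right)} = 1$
$n{\left(I \right)} = \left(1 + I\right) \left(5 + I\right)$ ($n{\left(I \right)} = \left(I + 5\right) \left(I + 1\right) = \left(5 + I\right) \left(1 + I\right) = \left(1 + I\right) \left(5 + I\right)$)
$139 \left(n{\left(J \right)} + 88\right) = 139 \left(\left(5 + \left(-5\right)^{2} + 6 \left(-5\right)\right) + 88\right) = 139 \left(\left(5 + 25 - 30\right) + 88\right) = 139 \left(0 + 88\right) = 139 \cdot 88 = 12232$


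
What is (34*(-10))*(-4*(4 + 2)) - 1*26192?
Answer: -18032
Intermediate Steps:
(34*(-10))*(-4*(4 + 2)) - 1*26192 = -(-1360)*6 - 26192 = -340*(-24) - 26192 = 8160 - 26192 = -18032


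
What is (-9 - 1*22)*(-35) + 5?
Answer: 1090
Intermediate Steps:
(-9 - 1*22)*(-35) + 5 = (-9 - 22)*(-35) + 5 = -31*(-35) + 5 = 1085 + 5 = 1090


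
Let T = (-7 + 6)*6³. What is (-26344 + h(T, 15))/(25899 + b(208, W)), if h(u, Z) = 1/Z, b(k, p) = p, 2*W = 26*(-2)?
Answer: -395159/388095 ≈ -1.0182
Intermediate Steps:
T = -216 (T = -1*216 = -216)
W = -26 (W = (26*(-2))/2 = (½)*(-52) = -26)
(-26344 + h(T, 15))/(25899 + b(208, W)) = (-26344 + 1/15)/(25899 - 26) = (-26344 + 1/15)/25873 = -395159/15*1/25873 = -395159/388095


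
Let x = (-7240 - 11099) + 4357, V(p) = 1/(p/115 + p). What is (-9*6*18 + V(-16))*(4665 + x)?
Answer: 16809237599/1856 ≈ 9.0567e+6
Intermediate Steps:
V(p) = 115/(116*p) (V(p) = 1/(p*(1/115) + p) = 1/(p/115 + p) = 1/(116*p/115) = 115/(116*p))
x = -13982 (x = -18339 + 4357 = -13982)
(-9*6*18 + V(-16))*(4665 + x) = (-9*6*18 + (115/116)/(-16))*(4665 - 13982) = (-54*18 + (115/116)*(-1/16))*(-9317) = (-972 - 115/1856)*(-9317) = -1804147/1856*(-9317) = 16809237599/1856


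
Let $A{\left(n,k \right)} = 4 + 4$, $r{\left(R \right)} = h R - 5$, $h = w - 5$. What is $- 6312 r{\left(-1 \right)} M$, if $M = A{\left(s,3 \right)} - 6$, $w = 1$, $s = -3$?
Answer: $12624$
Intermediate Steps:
$h = -4$ ($h = 1 - 5 = -4$)
$r{\left(R \right)} = -5 - 4 R$ ($r{\left(R \right)} = - 4 R - 5 = -5 - 4 R$)
$A{\left(n,k \right)} = 8$
$M = 2$ ($M = 8 - 6 = 2$)
$- 6312 r{\left(-1 \right)} M = - 6312 \left(-5 - -4\right) 2 = - 6312 \left(-5 + 4\right) 2 = - 6312 \left(\left(-1\right) 2\right) = \left(-6312\right) \left(-2\right) = 12624$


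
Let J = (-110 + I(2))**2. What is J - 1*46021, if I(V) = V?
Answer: -34357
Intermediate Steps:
J = 11664 (J = (-110 + 2)**2 = (-108)**2 = 11664)
J - 1*46021 = 11664 - 1*46021 = 11664 - 46021 = -34357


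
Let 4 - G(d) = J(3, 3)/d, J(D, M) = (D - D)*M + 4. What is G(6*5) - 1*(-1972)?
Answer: 29638/15 ≈ 1975.9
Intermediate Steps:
J(D, M) = 4 (J(D, M) = 0*M + 4 = 0 + 4 = 4)
G(d) = 4 - 4/d
G(6*5) - 1*(-1972) = (4 - 4/(6*5)) - 1*(-1972) = (4 - 4/30) + 1972 = (4 - 4*1/30) + 1972 = (4 - 2/15) + 1972 = 58/15 + 1972 = 29638/15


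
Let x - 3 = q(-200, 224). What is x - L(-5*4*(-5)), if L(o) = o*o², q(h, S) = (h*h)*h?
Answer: -8999997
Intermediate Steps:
q(h, S) = h³ (q(h, S) = h²*h = h³)
x = -7999997 (x = 3 + (-200)³ = 3 - 8000000 = -7999997)
L(o) = o³
x - L(-5*4*(-5)) = -7999997 - (-5*4*(-5))³ = -7999997 - (-20*(-5))³ = -7999997 - 1*100³ = -7999997 - 1*1000000 = -7999997 - 1000000 = -8999997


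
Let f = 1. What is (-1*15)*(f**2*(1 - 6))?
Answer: 75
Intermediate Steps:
(-1*15)*(f**2*(1 - 6)) = (-1*15)*(1**2*(1 - 6)) = -15*(-5) = 75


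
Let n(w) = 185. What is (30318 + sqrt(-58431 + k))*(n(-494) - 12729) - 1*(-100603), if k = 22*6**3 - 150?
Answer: -380208389 - 37632*I*sqrt(5981) ≈ -3.8021e+8 - 2.9103e+6*I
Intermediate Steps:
k = 4602 (k = 22*216 - 150 = 4752 - 150 = 4602)
(30318 + sqrt(-58431 + k))*(n(-494) - 12729) - 1*(-100603) = (30318 + sqrt(-58431 + 4602))*(185 - 12729) - 1*(-100603) = (30318 + sqrt(-53829))*(-12544) + 100603 = (30318 + 3*I*sqrt(5981))*(-12544) + 100603 = (-380308992 - 37632*I*sqrt(5981)) + 100603 = -380208389 - 37632*I*sqrt(5981)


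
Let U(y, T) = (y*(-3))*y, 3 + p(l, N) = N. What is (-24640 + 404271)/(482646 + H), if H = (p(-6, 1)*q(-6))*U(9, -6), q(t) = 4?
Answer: 379631/484590 ≈ 0.78341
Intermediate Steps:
p(l, N) = -3 + N
U(y, T) = -3*y² (U(y, T) = (-3*y)*y = -3*y²)
H = 1944 (H = ((-3 + 1)*4)*(-3*9²) = (-2*4)*(-3*81) = -8*(-243) = 1944)
(-24640 + 404271)/(482646 + H) = (-24640 + 404271)/(482646 + 1944) = 379631/484590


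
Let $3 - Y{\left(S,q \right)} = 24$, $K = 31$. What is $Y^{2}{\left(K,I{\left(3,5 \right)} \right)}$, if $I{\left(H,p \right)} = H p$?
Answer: $441$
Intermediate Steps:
$Y{\left(S,q \right)} = -21$ ($Y{\left(S,q \right)} = 3 - 24 = -21$)
$Y^{2}{\left(K,I{\left(3,5 \right)} \right)} = \left(-21\right)^{2} = 441$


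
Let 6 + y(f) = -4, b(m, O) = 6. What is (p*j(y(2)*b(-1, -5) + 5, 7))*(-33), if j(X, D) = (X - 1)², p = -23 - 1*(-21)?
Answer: 206976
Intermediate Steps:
y(f) = -10 (y(f) = -6 - 4 = -10)
p = -2 (p = -23 + 21 = -2)
j(X, D) = (-1 + X)²
(p*j(y(2)*b(-1, -5) + 5, 7))*(-33) = -2*(-1 + (-10*6 + 5))²*(-33) = -2*(-1 + (-60 + 5))²*(-33) = -2*(-1 - 55)²*(-33) = -2*(-56)²*(-33) = -2*3136*(-33) = -6272*(-33) = 206976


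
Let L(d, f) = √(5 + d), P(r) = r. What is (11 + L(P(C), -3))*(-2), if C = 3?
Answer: -22 - 4*√2 ≈ -27.657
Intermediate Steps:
(11 + L(P(C), -3))*(-2) = (11 + √(5 + 3))*(-2) = (11 + √8)*(-2) = (11 + 2*√2)*(-2) = -22 - 4*√2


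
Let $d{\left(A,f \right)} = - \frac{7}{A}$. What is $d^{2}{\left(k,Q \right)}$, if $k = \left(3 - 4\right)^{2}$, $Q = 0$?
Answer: $49$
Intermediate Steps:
$k = 1$ ($k = \left(-1\right)^{2} = 1$)
$d^{2}{\left(k,Q \right)} = \left(- \frac{7}{1}\right)^{2} = \left(\left(-7\right) 1\right)^{2} = \left(-7\right)^{2} = 49$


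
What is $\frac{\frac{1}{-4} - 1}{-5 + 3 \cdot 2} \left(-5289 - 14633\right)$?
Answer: $\frac{49805}{2} \approx 24903.0$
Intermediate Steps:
$\frac{\frac{1}{-4} - 1}{-5 + 3 \cdot 2} \left(-5289 - 14633\right) = \frac{- \frac{1}{4} - 1}{-5 + 6} \left(-5289 - 14633\right) = - \frac{5}{4 \cdot 1} \left(-19922\right) = \left(- \frac{5}{4}\right) 1 \left(-19922\right) = \left(- \frac{5}{4}\right) \left(-19922\right) = \frac{49805}{2}$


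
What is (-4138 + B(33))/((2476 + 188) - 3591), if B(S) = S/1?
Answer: 4105/927 ≈ 4.4283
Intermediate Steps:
B(S) = S (B(S) = S*1 = S)
(-4138 + B(33))/((2476 + 188) - 3591) = (-4138 + 33)/((2476 + 188) - 3591) = -4105/(2664 - 3591) = -4105/(-927) = -4105*(-1/927) = 4105/927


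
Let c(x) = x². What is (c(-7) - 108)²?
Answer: 3481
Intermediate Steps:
(c(-7) - 108)² = ((-7)² - 108)² = (49 - 108)² = (-59)² = 3481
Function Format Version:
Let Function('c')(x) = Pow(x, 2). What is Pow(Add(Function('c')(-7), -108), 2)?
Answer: 3481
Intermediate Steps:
Pow(Add(Function('c')(-7), -108), 2) = Pow(Add(Pow(-7, 2), -108), 2) = Pow(Add(49, -108), 2) = Pow(-59, 2) = 3481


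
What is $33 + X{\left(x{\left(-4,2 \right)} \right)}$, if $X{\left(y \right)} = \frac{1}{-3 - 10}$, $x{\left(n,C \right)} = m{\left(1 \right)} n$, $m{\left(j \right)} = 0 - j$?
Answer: $\frac{428}{13} \approx 32.923$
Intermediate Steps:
$m{\left(j \right)} = - j$
$x{\left(n,C \right)} = - n$ ($x{\left(n,C \right)} = \left(-1\right) 1 n = - n$)
$X{\left(y \right)} = - \frac{1}{13}$ ($X{\left(y \right)} = \frac{1}{-13} = - \frac{1}{13}$)
$33 + X{\left(x{\left(-4,2 \right)} \right)} = 33 - \frac{1}{13} = \frac{428}{13}$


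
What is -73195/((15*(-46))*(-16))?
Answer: -14639/2208 ≈ -6.6300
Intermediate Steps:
-73195/((15*(-46))*(-16)) = -73195/((-690*(-16))) = -73195/11040 = -73195*1/11040 = -14639/2208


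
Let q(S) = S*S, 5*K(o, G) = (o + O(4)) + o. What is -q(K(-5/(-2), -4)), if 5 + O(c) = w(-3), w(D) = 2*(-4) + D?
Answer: -121/25 ≈ -4.8400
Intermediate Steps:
w(D) = -8 + D
O(c) = -16 (O(c) = -5 + (-8 - 3) = -5 - 11 = -16)
K(o, G) = -16/5 + 2*o/5 (K(o, G) = ((o - 16) + o)/5 = ((-16 + o) + o)/5 = (-16 + 2*o)/5 = -16/5 + 2*o/5)
q(S) = S²
-q(K(-5/(-2), -4)) = -(-16/5 + 2*(-5/(-2))/5)² = -(-16/5 + 2*(-5*(-½))/5)² = -(-16/5 + (⅖)*(5/2))² = -(-16/5 + 1)² = -(-11/5)² = -1*121/25 = -121/25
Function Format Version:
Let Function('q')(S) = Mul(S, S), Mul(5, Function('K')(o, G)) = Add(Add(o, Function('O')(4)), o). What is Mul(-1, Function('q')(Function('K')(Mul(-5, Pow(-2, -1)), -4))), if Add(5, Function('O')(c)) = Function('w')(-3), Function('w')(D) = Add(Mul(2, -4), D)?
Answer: Rational(-121, 25) ≈ -4.8400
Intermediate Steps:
Function('w')(D) = Add(-8, D)
Function('O')(c) = -16 (Function('O')(c) = Add(-5, Add(-8, -3)) = Add(-5, -11) = -16)
Function('K')(o, G) = Add(Rational(-16, 5), Mul(Rational(2, 5), o)) (Function('K')(o, G) = Mul(Rational(1, 5), Add(Add(o, -16), o)) = Mul(Rational(1, 5), Add(Add(-16, o), o)) = Mul(Rational(1, 5), Add(-16, Mul(2, o))) = Add(Rational(-16, 5), Mul(Rational(2, 5), o)))
Function('q')(S) = Pow(S, 2)
Mul(-1, Function('q')(Function('K')(Mul(-5, Pow(-2, -1)), -4))) = Mul(-1, Pow(Add(Rational(-16, 5), Mul(Rational(2, 5), Mul(-5, Pow(-2, -1)))), 2)) = Mul(-1, Pow(Add(Rational(-16, 5), Mul(Rational(2, 5), Mul(-5, Rational(-1, 2)))), 2)) = Mul(-1, Pow(Add(Rational(-16, 5), Mul(Rational(2, 5), Rational(5, 2))), 2)) = Mul(-1, Pow(Add(Rational(-16, 5), 1), 2)) = Mul(-1, Pow(Rational(-11, 5), 2)) = Mul(-1, Rational(121, 25)) = Rational(-121, 25)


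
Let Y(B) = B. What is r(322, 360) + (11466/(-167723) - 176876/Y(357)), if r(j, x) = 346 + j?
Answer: 1475377634/8553873 ≈ 172.48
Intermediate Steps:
r(322, 360) + (11466/(-167723) - 176876/Y(357)) = (346 + 322) + (11466/(-167723) - 176876/357) = 668 + (11466*(-1/167723) - 176876*1/357) = 668 + (-11466/167723 - 25268/51) = 668 - 4238609530/8553873 = 1475377634/8553873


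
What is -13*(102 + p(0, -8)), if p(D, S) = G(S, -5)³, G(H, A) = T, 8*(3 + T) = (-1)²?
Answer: -520741/512 ≈ -1017.1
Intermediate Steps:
T = -23/8 (T = -3 + (⅛)*(-1)² = -3 + (⅛)*1 = -3 + ⅛ = -23/8 ≈ -2.8750)
G(H, A) = -23/8
p(D, S) = -12167/512 (p(D, S) = (-23/8)³ = -12167/512)
-13*(102 + p(0, -8)) = -13*(102 - 12167/512) = -13*40057/512 = -520741/512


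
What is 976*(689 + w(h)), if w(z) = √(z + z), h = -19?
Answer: 672464 + 976*I*√38 ≈ 6.7246e+5 + 6016.5*I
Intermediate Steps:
w(z) = √2*√z (w(z) = √(2*z) = √2*√z)
976*(689 + w(h)) = 976*(689 + √2*√(-19)) = 976*(689 + √2*(I*√19)) = 976*(689 + I*√38) = 672464 + 976*I*√38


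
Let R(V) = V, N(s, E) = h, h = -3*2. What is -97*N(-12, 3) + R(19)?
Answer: 601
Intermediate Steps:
h = -6
N(s, E) = -6
-97*N(-12, 3) + R(19) = -97*(-6) + 19 = 582 + 19 = 601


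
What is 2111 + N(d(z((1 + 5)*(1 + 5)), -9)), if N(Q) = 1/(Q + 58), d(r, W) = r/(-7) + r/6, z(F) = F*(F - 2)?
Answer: 1287717/610 ≈ 2111.0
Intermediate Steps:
z(F) = F*(-2 + F)
d(r, W) = r/42 (d(r, W) = r*(-⅐) + r*(⅙) = -r/7 + r/6 = r/42)
N(Q) = 1/(58 + Q)
2111 + N(d(z((1 + 5)*(1 + 5)), -9)) = 2111 + 1/(58 + (((1 + 5)*(1 + 5))*(-2 + (1 + 5)*(1 + 5)))/42) = 2111 + 1/(58 + ((6*6)*(-2 + 6*6))/42) = 2111 + 1/(58 + (36*(-2 + 36))/42) = 2111 + 1/(58 + (36*34)/42) = 2111 + 1/(58 + (1/42)*1224) = 2111 + 1/(58 + 204/7) = 2111 + 1/(610/7) = 2111 + 7/610 = 1287717/610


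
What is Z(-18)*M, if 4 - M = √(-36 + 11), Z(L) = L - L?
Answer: 0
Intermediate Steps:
Z(L) = 0
M = 4 - 5*I (M = 4 - √(-36 + 11) = 4 - √(-25) = 4 - 5*I ≈ 4.0 - 5.0*I)
Z(-18)*M = 0*(4 - 5*I) = 0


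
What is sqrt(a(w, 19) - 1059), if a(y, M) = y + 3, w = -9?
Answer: I*sqrt(1065) ≈ 32.634*I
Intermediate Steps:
a(y, M) = 3 + y
sqrt(a(w, 19) - 1059) = sqrt((3 - 9) - 1059) = sqrt(-6 - 1059) = sqrt(-1065) = I*sqrt(1065)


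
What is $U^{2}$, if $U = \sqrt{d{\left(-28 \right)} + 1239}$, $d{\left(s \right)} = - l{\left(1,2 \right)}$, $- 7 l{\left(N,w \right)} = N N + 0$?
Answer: $\frac{8674}{7} \approx 1239.1$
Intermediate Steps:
$l{\left(N,w \right)} = - \frac{N^{2}}{7}$ ($l{\left(N,w \right)} = - \frac{N N + 0}{7} = - \frac{N^{2} + 0}{7} = - \frac{N^{2}}{7}$)
$d{\left(s \right)} = \frac{1}{7}$ ($d{\left(s \right)} = - \frac{\left(-1\right) 1^{2}}{7} = - \frac{\left(-1\right) 1}{7} = \left(-1\right) \left(- \frac{1}{7}\right) = \frac{1}{7}$)
$U = \frac{\sqrt{60718}}{7}$ ($U = \sqrt{\frac{1}{7} + 1239} = \sqrt{\frac{8674}{7}} = \frac{\sqrt{60718}}{7} \approx 35.201$)
$U^{2} = \left(\frac{\sqrt{60718}}{7}\right)^{2} = \frac{8674}{7}$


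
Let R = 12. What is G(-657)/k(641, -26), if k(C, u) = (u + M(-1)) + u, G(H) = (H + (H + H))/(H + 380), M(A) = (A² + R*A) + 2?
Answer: -1971/16897 ≈ -0.11665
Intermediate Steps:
M(A) = 2 + A² + 12*A (M(A) = (A² + 12*A) + 2 = 2 + A² + 12*A)
G(H) = 3*H/(380 + H) (G(H) = (H + 2*H)/(380 + H) = (3*H)/(380 + H) = 3*H/(380 + H))
k(C, u) = -9 + 2*u (k(C, u) = (u + (2 + (-1)² + 12*(-1))) + u = (u + (2 + 1 - 12)) + u = (u - 9) + u = (-9 + u) + u = -9 + 2*u)
G(-657)/k(641, -26) = (3*(-657)/(380 - 657))/(-9 + 2*(-26)) = (3*(-657)/(-277))/(-9 - 52) = (3*(-657)*(-1/277))/(-61) = (1971/277)*(-1/61) = -1971/16897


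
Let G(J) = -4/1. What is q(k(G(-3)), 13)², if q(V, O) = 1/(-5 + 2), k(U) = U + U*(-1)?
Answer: ⅑ ≈ 0.11111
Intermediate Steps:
G(J) = -4 (G(J) = -4*1 = -4)
k(U) = 0 (k(U) = U - U = 0)
q(V, O) = -⅓ (q(V, O) = 1/(-3) = -⅓)
q(k(G(-3)), 13)² = (-⅓)² = ⅑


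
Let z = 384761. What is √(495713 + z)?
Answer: √880474 ≈ 938.34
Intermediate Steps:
√(495713 + z) = √(495713 + 384761) = √880474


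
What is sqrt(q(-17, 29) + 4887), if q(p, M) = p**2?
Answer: 2*sqrt(1294) ≈ 71.944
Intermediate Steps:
sqrt(q(-17, 29) + 4887) = sqrt((-17)**2 + 4887) = sqrt(289 + 4887) = sqrt(5176) = 2*sqrt(1294)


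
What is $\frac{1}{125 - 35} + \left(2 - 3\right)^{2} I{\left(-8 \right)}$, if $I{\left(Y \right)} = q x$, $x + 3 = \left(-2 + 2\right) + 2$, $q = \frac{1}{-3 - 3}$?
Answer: $\frac{8}{45} \approx 0.17778$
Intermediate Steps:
$q = - \frac{1}{6}$ ($q = \frac{1}{-6} = - \frac{1}{6} \approx -0.16667$)
$x = -1$ ($x = -3 + \left(\left(-2 + 2\right) + 2\right) = -3 + \left(0 + 2\right) = -3 + 2 = -1$)
$I{\left(Y \right)} = \frac{1}{6}$ ($I{\left(Y \right)} = \left(- \frac{1}{6}\right) \left(-1\right) = \frac{1}{6}$)
$\frac{1}{125 - 35} + \left(2 - 3\right)^{2} I{\left(-8 \right)} = \frac{1}{125 - 35} + \left(2 - 3\right)^{2} \cdot \frac{1}{6} = \frac{1}{90} + \left(-1\right)^{2} \cdot \frac{1}{6} = \frac{1}{90} + 1 \cdot \frac{1}{6} = \frac{1}{90} + \frac{1}{6} = \frac{8}{45}$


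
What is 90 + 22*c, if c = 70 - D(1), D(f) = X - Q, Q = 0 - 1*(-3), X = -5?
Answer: 1806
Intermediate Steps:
Q = 3 (Q = 0 + 3 = 3)
D(f) = -8 (D(f) = -5 - 1*3 = -5 - 3 = -8)
c = 78 (c = 70 - 1*(-8) = 70 + 8 = 78)
90 + 22*c = 90 + 22*78 = 90 + 1716 = 1806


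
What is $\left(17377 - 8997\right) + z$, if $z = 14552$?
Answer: $22932$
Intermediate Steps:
$\left(17377 - 8997\right) + z = \left(17377 - 8997\right) + 14552 = 8380 + 14552 = 22932$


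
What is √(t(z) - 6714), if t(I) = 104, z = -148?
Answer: I*√6610 ≈ 81.302*I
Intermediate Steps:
√(t(z) - 6714) = √(104 - 6714) = √(-6610) = I*√6610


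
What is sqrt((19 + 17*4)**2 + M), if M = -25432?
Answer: I*sqrt(17863) ≈ 133.65*I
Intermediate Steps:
sqrt((19 + 17*4)**2 + M) = sqrt((19 + 17*4)**2 - 25432) = sqrt((19 + 68)**2 - 25432) = sqrt(87**2 - 25432) = sqrt(7569 - 25432) = sqrt(-17863) = I*sqrt(17863)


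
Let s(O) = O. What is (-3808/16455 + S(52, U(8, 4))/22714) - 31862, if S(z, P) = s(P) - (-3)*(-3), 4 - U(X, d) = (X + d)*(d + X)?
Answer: -11908794062647/373758870 ≈ -31862.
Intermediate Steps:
U(X, d) = 4 - (X + d)² (U(X, d) = 4 - (X + d)*(d + X) = 4 - (X + d)*(X + d) = 4 - (X + d)²)
S(z, P) = -9 + P (S(z, P) = P - (-3)*(-3) = P - 1*9 = P - 9 = -9 + P)
(-3808/16455 + S(52, U(8, 4))/22714) - 31862 = (-3808/16455 + (-9 + (4 - (8 + 4)²))/22714) - 31862 = (-3808*1/16455 + (-9 + (4 - 1*12²))*(1/22714)) - 31862 = (-3808/16455 + (-9 + (4 - 1*144))*(1/22714)) - 31862 = (-3808/16455 + (-9 + (4 - 144))*(1/22714)) - 31862 = (-3808/16455 + (-9 - 140)*(1/22714)) - 31862 = (-3808/16455 - 149*1/22714) - 31862 = (-3808/16455 - 149/22714) - 31862 = -88946707/373758870 - 31862 = -11908794062647/373758870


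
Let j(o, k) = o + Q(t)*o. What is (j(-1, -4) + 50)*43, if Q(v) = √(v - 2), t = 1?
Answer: 2107 - 43*I ≈ 2107.0 - 43.0*I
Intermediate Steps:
Q(v) = √(-2 + v)
j(o, k) = o + I*o (j(o, k) = o + √(-2 + 1)*o = o + √(-1)*o = o + I*o)
(j(-1, -4) + 50)*43 = (-(1 + I) + 50)*43 = ((-1 - I) + 50)*43 = (49 - I)*43 = 2107 - 43*I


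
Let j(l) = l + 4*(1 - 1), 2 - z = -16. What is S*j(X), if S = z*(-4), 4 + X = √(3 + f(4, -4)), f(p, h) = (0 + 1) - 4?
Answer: 288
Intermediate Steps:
z = 18 (z = 2 - 1*(-16) = 2 + 16 = 18)
f(p, h) = -3 (f(p, h) = 1 - 4 = -3)
X = -4 (X = -4 + √(3 - 3) = -4 + √0 = -4 + 0 = -4)
j(l) = l (j(l) = l + 4*0 = l + 0 = l)
S = -72 (S = 18*(-4) = -72)
S*j(X) = -72*(-4) = 288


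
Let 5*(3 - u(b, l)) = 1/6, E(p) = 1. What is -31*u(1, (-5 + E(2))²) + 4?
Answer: -2639/30 ≈ -87.967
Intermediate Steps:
u(b, l) = 89/30 (u(b, l) = 3 - ⅕/6 = 3 - ⅕*⅙ = 3 - 1/30 = 89/30)
-31*u(1, (-5 + E(2))²) + 4 = -31*89/30 + 4 = -2759/30 + 4 = -2639/30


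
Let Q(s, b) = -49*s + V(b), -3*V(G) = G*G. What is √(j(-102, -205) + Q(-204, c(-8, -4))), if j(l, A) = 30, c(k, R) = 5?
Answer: √90159/3 ≈ 100.09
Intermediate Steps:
V(G) = -G²/3 (V(G) = -G*G/3 = -G²/3)
Q(s, b) = -49*s - b²/3
√(j(-102, -205) + Q(-204, c(-8, -4))) = √(30 + (-49*(-204) - ⅓*5²)) = √(30 + (9996 - ⅓*25)) = √(30 + (9996 - 25/3)) = √(30 + 29963/3) = √(30053/3) = √90159/3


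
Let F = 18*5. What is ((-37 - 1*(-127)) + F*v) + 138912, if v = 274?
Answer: 163662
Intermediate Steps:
F = 90
((-37 - 1*(-127)) + F*v) + 138912 = ((-37 - 1*(-127)) + 90*274) + 138912 = ((-37 + 127) + 24660) + 138912 = (90 + 24660) + 138912 = 24750 + 138912 = 163662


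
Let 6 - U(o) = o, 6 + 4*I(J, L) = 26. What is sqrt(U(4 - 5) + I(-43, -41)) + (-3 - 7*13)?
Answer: -94 + 2*sqrt(3) ≈ -90.536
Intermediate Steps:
I(J, L) = 5 (I(J, L) = -3/2 + (1/4)*26 = -3/2 + 13/2 = 5)
U(o) = 6 - o
sqrt(U(4 - 5) + I(-43, -41)) + (-3 - 7*13) = sqrt((6 - (4 - 5)) + 5) + (-3 - 7*13) = sqrt((6 - 1*(-1)) + 5) + (-3 - 91) = sqrt((6 + 1) + 5) - 94 = sqrt(7 + 5) - 94 = sqrt(12) - 94 = 2*sqrt(3) - 94 = -94 + 2*sqrt(3)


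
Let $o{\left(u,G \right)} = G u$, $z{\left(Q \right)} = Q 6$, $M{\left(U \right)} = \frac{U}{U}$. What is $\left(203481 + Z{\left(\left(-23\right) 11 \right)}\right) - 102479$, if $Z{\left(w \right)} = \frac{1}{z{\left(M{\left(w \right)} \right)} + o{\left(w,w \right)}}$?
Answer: $\frac{6465643031}{64015} \approx 1.01 \cdot 10^{5}$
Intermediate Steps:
$M{\left(U \right)} = 1$
$z{\left(Q \right)} = 6 Q$
$Z{\left(w \right)} = \frac{1}{6 + w^{2}}$ ($Z{\left(w \right)} = \frac{1}{6 \cdot 1 + w w} = \frac{1}{6 + w^{2}}$)
$\left(203481 + Z{\left(\left(-23\right) 11 \right)}\right) - 102479 = \left(203481 + \frac{1}{6 + \left(\left(-23\right) 11\right)^{2}}\right) - 102479 = \left(203481 + \frac{1}{6 + \left(-253\right)^{2}}\right) - 102479 = \left(203481 + \frac{1}{6 + 64009}\right) - 102479 = \left(203481 + \frac{1}{64015}\right) - 102479 = \frac{13025836216}{64015} - 102479 = \frac{6465643031}{64015}$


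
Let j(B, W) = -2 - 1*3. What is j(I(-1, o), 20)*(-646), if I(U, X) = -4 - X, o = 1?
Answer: 3230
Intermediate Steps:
j(B, W) = -5 (j(B, W) = -2 - 3 = -5)
j(I(-1, o), 20)*(-646) = -5*(-646) = 3230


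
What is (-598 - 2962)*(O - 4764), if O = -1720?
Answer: 23083040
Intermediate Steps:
(-598 - 2962)*(O - 4764) = (-598 - 2962)*(-1720 - 4764) = -3560*(-6484) = 23083040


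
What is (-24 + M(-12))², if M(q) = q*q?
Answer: 14400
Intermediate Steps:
M(q) = q²
(-24 + M(-12))² = (-24 + (-12)²)² = (-24 + 144)² = 120² = 14400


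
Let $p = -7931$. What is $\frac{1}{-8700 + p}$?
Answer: $- \frac{1}{16631} \approx -6.0129 \cdot 10^{-5}$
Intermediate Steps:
$\frac{1}{-8700 + p} = \frac{1}{-8700 - 7931} = \frac{1}{-16631} = - \frac{1}{16631}$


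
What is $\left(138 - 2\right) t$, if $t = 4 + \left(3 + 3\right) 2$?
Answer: $2176$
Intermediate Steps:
$t = 16$ ($t = 4 + 6 \cdot 2 = 4 + 12 = 16$)
$\left(138 - 2\right) t = \left(138 - 2\right) 16 = 136 \cdot 16 = 2176$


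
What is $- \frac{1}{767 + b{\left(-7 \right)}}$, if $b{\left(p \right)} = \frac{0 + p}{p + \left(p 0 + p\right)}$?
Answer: $- \frac{2}{1535} \approx -0.0013029$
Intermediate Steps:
$b{\left(p \right)} = \frac{1}{2}$ ($b{\left(p \right)} = \frac{p}{p + \left(0 + p\right)} = \frac{p}{p + p} = \frac{p}{2 p} = p \frac{1}{2 p} = \frac{1}{2}$)
$- \frac{1}{767 + b{\left(-7 \right)}} = - \frac{1}{767 + \frac{1}{2}} = - \frac{1}{\frac{1535}{2}} = \left(-1\right) \frac{2}{1535} = - \frac{2}{1535}$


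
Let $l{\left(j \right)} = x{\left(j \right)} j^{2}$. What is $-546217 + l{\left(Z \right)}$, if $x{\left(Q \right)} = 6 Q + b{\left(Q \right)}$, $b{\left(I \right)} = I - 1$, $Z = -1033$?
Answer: $-7717733865$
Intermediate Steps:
$b{\left(I \right)} = -1 + I$
$x{\left(Q \right)} = -1 + 7 Q$ ($x{\left(Q \right)} = 6 Q + \left(-1 + Q\right) = -1 + 7 Q$)
$l{\left(j \right)} = j^{2} \left(-1 + 7 j\right)$ ($l{\left(j \right)} = \left(-1 + 7 j\right) j^{2} = j^{2} \left(-1 + 7 j\right)$)
$-546217 + l{\left(Z \right)} = -546217 + \left(-1033\right)^{2} \left(-1 + 7 \left(-1033\right)\right) = -546217 + 1067089 \left(-1 - 7231\right) = -546217 + 1067089 \left(-7232\right) = -546217 - 7717187648 = -7717733865$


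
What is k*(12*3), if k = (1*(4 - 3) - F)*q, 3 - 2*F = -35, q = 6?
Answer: -3888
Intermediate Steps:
F = 19 (F = 3/2 - ½*(-35) = 3/2 + 35/2 = 19)
k = -108 (k = (1*(4 - 3) - 1*19)*6 = (1*1 - 19)*6 = (1 - 19)*6 = -18*6 = -108)
k*(12*3) = -1296*3 = -108*36 = -3888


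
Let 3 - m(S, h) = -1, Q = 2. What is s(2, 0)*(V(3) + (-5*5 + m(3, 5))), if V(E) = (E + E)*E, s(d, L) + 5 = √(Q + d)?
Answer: 9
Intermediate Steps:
m(S, h) = 4 (m(S, h) = 3 - 1*(-1) = 3 + 1 = 4)
s(d, L) = -5 + √(2 + d)
V(E) = 2*E² (V(E) = (2*E)*E = 2*E²)
s(2, 0)*(V(3) + (-5*5 + m(3, 5))) = (-5 + √(2 + 2))*(2*3² + (-5*5 + 4)) = (-5 + √4)*(2*9 + (-25 + 4)) = (-5 + 2)*(18 - 21) = -3*(-3) = 9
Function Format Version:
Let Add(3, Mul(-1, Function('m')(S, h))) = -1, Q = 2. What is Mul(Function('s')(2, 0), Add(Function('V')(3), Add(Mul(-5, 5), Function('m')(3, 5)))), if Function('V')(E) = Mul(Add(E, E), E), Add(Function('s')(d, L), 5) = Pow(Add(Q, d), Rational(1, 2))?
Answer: 9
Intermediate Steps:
Function('m')(S, h) = 4 (Function('m')(S, h) = Add(3, Mul(-1, -1)) = Add(3, 1) = 4)
Function('s')(d, L) = Add(-5, Pow(Add(2, d), Rational(1, 2)))
Function('V')(E) = Mul(2, Pow(E, 2)) (Function('V')(E) = Mul(Mul(2, E), E) = Mul(2, Pow(E, 2)))
Mul(Function('s')(2, 0), Add(Function('V')(3), Add(Mul(-5, 5), Function('m')(3, 5)))) = Mul(Add(-5, Pow(Add(2, 2), Rational(1, 2))), Add(Mul(2, Pow(3, 2)), Add(Mul(-5, 5), 4))) = Mul(Add(-5, Pow(4, Rational(1, 2))), Add(Mul(2, 9), Add(-25, 4))) = Mul(Add(-5, 2), Add(18, -21)) = Mul(-3, -3) = 9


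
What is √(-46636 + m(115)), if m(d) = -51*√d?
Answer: √(-46636 - 51*√115) ≈ 217.22*I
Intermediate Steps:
√(-46636 + m(115)) = √(-46636 - 51*√115)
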